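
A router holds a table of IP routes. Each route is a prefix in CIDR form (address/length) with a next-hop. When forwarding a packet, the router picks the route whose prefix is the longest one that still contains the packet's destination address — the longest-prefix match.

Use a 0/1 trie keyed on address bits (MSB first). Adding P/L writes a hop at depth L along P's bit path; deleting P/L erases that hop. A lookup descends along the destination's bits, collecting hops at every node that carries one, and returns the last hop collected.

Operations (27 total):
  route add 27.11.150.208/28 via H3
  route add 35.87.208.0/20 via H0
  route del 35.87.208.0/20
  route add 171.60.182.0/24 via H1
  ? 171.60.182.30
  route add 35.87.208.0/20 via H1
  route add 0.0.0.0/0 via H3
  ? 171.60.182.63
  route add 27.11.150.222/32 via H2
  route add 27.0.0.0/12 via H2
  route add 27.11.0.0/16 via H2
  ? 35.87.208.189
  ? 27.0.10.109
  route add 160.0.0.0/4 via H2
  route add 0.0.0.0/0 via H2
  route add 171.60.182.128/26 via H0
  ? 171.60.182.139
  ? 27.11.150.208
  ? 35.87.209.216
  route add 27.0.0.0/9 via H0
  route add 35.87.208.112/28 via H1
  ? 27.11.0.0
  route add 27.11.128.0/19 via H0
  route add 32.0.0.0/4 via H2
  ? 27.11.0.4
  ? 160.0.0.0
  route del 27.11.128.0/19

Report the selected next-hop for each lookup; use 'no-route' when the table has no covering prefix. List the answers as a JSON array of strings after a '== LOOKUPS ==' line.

Process each operation:
  add 27.11.150.208/28 -> H3 at depth 28
  add 35.87.208.0/20 -> H0 at depth 20
  del 35.87.208.0/20 (clear depth 20)
  add 171.60.182.0/24 -> H1 at depth 24
  Q 171.60.182.30: descend 101010110011110010110110 ; hops seen [H1] ; pick H1
  add 35.87.208.0/20 -> H1 at depth 20
  add 0.0.0.0/0 -> H3 at depth 0
  Q 171.60.182.63: descend 101010110011110010110110 ; hops seen [H3,H1] ; pick H1
  add 27.11.150.222/32 -> H2 at depth 32
  add 27.0.0.0/12 -> H2 at depth 12
  add 27.11.0.0/16 -> H2 at depth 16
  Q 35.87.208.189: descend 00100011010101111101 ; hops seen [H3,H1] ; pick H1
  Q 27.0.10.109: descend 000110110000 ; hops seen [H3,H2] ; pick H2
  add 160.0.0.0/4 -> H2 at depth 4
  add 0.0.0.0/0 -> H2 at depth 0
  add 171.60.182.128/26 -> H0 at depth 26
  Q 171.60.182.139: descend 10101011001111001011011010 ; hops seen [H2,H2,H1,H0] ; pick H0
  Q 27.11.150.208: descend 0001101100001011100101101101 ; hops seen [H2,H2,H2,H3] ; pick H3
  Q 35.87.209.216: descend 00100011010101111101 ; hops seen [H2,H1] ; pick H1
  add 27.0.0.0/9 -> H0 at depth 9
  add 35.87.208.112/28 -> H1 at depth 28
  Q 27.11.0.0: descend 0001101100001011 ; hops seen [H2,H0,H2,H2] ; pick H2
  add 27.11.128.0/19 -> H0 at depth 19
  add 32.0.0.0/4 -> H2 at depth 4
  Q 27.11.0.4: descend 0001101100001011 ; hops seen [H2,H0,H2,H2] ; pick H2
  Q 160.0.0.0: descend 1010 ; hops seen [H2,H2] ; pick H2
  del 27.11.128.0/19 (clear depth 19)

== LOOKUPS ==
["H1","H1","H1","H2","H0","H3","H1","H2","H2","H2"]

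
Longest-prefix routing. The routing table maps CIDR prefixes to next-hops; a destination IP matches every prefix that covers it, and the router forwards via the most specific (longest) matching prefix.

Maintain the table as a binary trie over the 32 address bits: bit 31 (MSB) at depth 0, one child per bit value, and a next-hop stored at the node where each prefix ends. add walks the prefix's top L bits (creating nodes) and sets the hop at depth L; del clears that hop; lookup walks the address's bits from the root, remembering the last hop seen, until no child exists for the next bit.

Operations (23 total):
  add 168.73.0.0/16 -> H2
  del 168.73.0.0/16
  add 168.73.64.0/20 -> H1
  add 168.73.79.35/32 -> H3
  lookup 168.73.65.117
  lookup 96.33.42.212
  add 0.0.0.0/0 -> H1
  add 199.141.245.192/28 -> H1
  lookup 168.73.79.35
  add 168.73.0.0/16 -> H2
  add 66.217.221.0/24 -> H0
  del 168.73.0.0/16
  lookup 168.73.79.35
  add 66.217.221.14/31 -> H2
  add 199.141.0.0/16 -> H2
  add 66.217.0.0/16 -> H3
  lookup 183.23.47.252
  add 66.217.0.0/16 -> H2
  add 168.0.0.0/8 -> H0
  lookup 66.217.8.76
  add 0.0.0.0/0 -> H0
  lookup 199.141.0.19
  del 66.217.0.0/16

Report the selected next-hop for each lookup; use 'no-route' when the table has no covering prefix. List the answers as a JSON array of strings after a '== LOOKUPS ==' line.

Trace:
  + 168.73.0.0/16 (H2) depth=16
  - 168.73.0.0/16 clear@16
  + 168.73.64.0/20 (H1) depth=20
  + 168.73.79.35/32 (H3) depth=32
  lookup 168.73.65.117: bits 10101000010010010100 walk d0:-→d1:-→d2:-→d3:-→d4:-→d5:-→d6:-→d7:-→d8:-→d9:-→d10:-→d11:-→d12:-→d13:-→d14:-→d15:-→d16:-→d17:-→d18:-→d19:-→d20:H1 -> H1
  lookup 96.33.42.212: bits ε walk d0:- -> no-route
  + 0.0.0.0/0 (H1) depth=0
  + 199.141.245.192/28 (H1) depth=28
  lookup 168.73.79.35: bits 10101000010010010100111100100011 walk d0:H1→d1:-→d2:-→d3:-→d4:-→d5:-→d6:-→d7:-→d8:-→d9:-→d10:-→d11:-→d12:-→d13:-→d14:-→d15:-→d16:-→d17:-→d18:-→d19:-→d20:H1→d21:-→d22:-→d23:-→d24:-→d25:-→d26:-→d27:-→d28:-→d29:-→d30:-→d31:-→d32:H3 -> H3
  + 168.73.0.0/16 (H2) depth=16
  + 66.217.221.0/24 (H0) depth=24
  - 168.73.0.0/16 clear@16
  lookup 168.73.79.35: bits 10101000010010010100111100100011 walk d0:H1→d1:-→d2:-→d3:-→d4:-→d5:-→d6:-→d7:-→d8:-→d9:-→d10:-→d11:-→d12:-→d13:-→d14:-→d15:-→d16:-→d17:-→d18:-→d19:-→d20:H1→d21:-→d22:-→d23:-→d24:-→d25:-→d26:-→d27:-→d28:-→d29:-→d30:-→d31:-→d32:H3 -> H3
  + 66.217.221.14/31 (H2) depth=31
  + 199.141.0.0/16 (H2) depth=16
  + 66.217.0.0/16 (H3) depth=16
  lookup 183.23.47.252: bits 101 walk d0:H1→d1:-→d2:-→d3:- -> H1
  + 66.217.0.0/16 (H2) depth=16
  + 168.0.0.0/8 (H0) depth=8
  lookup 66.217.8.76: bits 0100001011011001 walk d0:H1→d1:-→d2:-→d3:-→d4:-→d5:-→d6:-→d7:-→d8:-→d9:-→d10:-→d11:-→d12:-→d13:-→d14:-→d15:-→d16:H2 -> H2
  + 0.0.0.0/0 (H0) depth=0
  lookup 199.141.0.19: bits 1100011110001101 walk d0:H0→d1:-→d2:-→d3:-→d4:-→d5:-→d6:-→d7:-→d8:-→d9:-→d10:-→d11:-→d12:-→d13:-→d14:-→d15:-→d16:H2 -> H2
  - 66.217.0.0/16 clear@16

== LOOKUPS ==
["H1","no-route","H3","H3","H1","H2","H2"]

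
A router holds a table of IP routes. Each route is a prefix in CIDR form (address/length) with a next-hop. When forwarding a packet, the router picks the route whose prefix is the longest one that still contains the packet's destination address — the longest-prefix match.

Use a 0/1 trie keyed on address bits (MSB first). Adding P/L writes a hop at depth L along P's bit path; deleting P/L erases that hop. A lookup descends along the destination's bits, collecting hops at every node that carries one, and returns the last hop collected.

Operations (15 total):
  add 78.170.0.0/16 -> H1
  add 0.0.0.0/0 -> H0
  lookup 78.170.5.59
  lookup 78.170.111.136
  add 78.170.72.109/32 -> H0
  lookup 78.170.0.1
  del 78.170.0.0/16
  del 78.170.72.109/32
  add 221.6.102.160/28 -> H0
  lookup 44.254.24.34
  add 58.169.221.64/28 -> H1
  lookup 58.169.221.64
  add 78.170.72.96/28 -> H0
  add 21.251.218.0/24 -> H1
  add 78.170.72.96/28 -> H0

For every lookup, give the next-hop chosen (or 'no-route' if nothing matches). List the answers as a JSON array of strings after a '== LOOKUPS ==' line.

Apply in order:
  add 78.170.0.0/16 -> H1 at depth 16
  add 0.0.0.0/0 -> H0 at depth 0
  ? 78.170.5.59  path d0:H0→d1:-→d2:-→d3:-→d4:-→d5:-→d6:-→d7:-→d8:-→d9:-→d10:-→d11:-→d12:-→d13:-→d14:-→d15:-→d16:H1  best=H1
  ? 78.170.111.136  path d0:H0→d1:-→d2:-→d3:-→d4:-→d5:-→d6:-→d7:-→d8:-→d9:-→d10:-→d11:-→d12:-→d13:-→d14:-→d15:-→d16:H1  best=H1
  add 78.170.72.109/32 -> H0 at depth 32
  ? 78.170.0.1  path d0:H0→d1:-→d2:-→d3:-→d4:-→d5:-→d6:-→d7:-→d8:-→d9:-→d10:-→d11:-→d12:-→d13:-→d14:-→d15:-→d16:H1→d17:-  best=H1
  - 78.170.0.0/16 clear@16
  - 78.170.72.109/32 clear@32
  add 221.6.102.160/28 -> H0 at depth 28
  ? 44.254.24.34  path d0:H0→d1:-  best=H0
  add 58.169.221.64/28 -> H1 at depth 28
  ? 58.169.221.64  path d0:H0→d1:-→d2:-→d3:-→d4:-→d5:-→d6:-→d7:-→d8:-→d9:-→d10:-→d11:-→d12:-→d13:-→d14:-→d15:-→d16:-→d17:-→d18:-→d19:-→d20:-→d21:-→d22:-→d23:-→d24:-→d25:-→d26:-→d27:-→d28:H1  best=H1
  add 78.170.72.96/28 -> H0 at depth 28
  add 21.251.218.0/24 -> H1 at depth 24
  add 78.170.72.96/28 -> H0 at depth 28

== LOOKUPS ==
["H1","H1","H1","H0","H1"]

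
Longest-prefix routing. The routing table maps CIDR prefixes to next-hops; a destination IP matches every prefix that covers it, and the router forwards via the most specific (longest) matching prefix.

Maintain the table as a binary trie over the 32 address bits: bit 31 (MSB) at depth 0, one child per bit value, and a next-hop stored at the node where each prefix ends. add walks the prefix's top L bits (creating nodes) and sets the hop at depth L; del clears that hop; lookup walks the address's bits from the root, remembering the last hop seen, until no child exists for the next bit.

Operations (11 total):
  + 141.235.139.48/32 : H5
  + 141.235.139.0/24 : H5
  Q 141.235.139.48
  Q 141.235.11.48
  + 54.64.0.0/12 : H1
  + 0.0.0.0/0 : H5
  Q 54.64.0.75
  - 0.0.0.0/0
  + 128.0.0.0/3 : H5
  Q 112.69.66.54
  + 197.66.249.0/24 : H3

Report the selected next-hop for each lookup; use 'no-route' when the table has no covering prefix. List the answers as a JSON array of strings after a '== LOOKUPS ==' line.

Process each operation:
  add 141.235.139.48/32 -> H5 at depth 32
  add 141.235.139.0/24 -> H5 at depth 24
  lookup 141.235.139.48: bits 10001101111010111000101100110000 walk d0:-→d1:-→d2:-→d3:-→d4:-→d5:-→d6:-→d7:-→d8:-→d9:-→d10:-→d11:-→d12:-→d13:-→d14:-→d15:-→d16:-→d17:-→d18:-→d19:-→d20:-→d21:-→d22:-→d23:-→d24:H5→d25:-→d26:-→d27:-→d28:-→d29:-→d30:-→d31:-→d32:H5 -> H5
  lookup 141.235.11.48: bits 1000110111101011 walk d0:-→d1:-→d2:-→d3:-→d4:-→d5:-→d6:-→d7:-→d8:-→d9:-→d10:-→d11:-→d12:-→d13:-→d14:-→d15:-→d16:- -> no-route
  add 54.64.0.0/12 -> H1 at depth 12
  add 0.0.0.0/0 -> H5 at depth 0
  lookup 54.64.0.75: bits 001101100100 walk d0:H5→d1:-→d2:-→d3:-→d4:-→d5:-→d6:-→d7:-→d8:-→d9:-→d10:-→d11:-→d12:H1 -> H1
  del 0.0.0.0/0 (clear depth 0)
  add 128.0.0.0/3 -> H5 at depth 3
  lookup 112.69.66.54: bits 0 walk d0:-→d1:- -> no-route
  add 197.66.249.0/24 -> H3 at depth 24

== LOOKUPS ==
["H5","no-route","H1","no-route"]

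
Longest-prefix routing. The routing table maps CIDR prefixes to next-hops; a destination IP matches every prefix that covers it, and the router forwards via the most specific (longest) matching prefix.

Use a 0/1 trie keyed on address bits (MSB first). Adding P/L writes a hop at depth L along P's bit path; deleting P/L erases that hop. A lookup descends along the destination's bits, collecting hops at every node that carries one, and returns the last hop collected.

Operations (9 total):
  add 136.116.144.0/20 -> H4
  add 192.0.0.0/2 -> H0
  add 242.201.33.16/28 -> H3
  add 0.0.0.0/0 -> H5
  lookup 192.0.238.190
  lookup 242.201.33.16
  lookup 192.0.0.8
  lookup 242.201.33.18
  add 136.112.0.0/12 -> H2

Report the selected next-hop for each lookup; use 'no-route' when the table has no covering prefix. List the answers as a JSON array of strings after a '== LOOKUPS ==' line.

Process each operation:
  + 136.116.144.0/20 (H4) depth=20
  + 192.0.0.0/2 (H0) depth=2
  + 242.201.33.16/28 (H3) depth=28
  + 0.0.0.0/0 (H5) depth=0
  Q 192.0.238.190: descend 11 ; hops seen [H5,H0] ; pick H0
  Q 242.201.33.16: descend 1111001011001001001000010001 ; hops seen [H5,H0,H3] ; pick H3
  Q 192.0.0.8: descend 11 ; hops seen [H5,H0] ; pick H0
  Q 242.201.33.18: descend 1111001011001001001000010001 ; hops seen [H5,H0,H3] ; pick H3
  + 136.112.0.0/12 (H2) depth=12

== LOOKUPS ==
["H0","H3","H0","H3"]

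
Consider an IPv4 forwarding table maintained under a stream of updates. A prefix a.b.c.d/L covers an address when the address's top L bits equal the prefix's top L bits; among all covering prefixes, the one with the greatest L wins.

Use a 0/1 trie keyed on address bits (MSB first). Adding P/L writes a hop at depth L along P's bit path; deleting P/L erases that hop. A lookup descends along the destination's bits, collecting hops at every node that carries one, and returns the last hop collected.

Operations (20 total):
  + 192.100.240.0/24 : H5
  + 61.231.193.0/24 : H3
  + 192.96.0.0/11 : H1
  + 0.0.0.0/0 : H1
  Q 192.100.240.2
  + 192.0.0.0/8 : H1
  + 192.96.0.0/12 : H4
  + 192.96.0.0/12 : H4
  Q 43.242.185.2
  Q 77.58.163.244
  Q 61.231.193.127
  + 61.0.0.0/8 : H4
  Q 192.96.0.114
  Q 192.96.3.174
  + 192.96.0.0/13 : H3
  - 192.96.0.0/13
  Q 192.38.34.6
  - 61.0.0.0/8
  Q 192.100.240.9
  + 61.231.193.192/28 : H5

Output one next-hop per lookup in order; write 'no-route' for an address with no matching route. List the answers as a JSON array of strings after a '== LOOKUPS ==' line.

Apply in order:
  + 192.100.240.0/24 (H5) depth=24
  + 61.231.193.0/24 (H3) depth=24
  + 192.96.0.0/11 (H1) depth=11
  + 0.0.0.0/0 (H1) depth=0
  ? 192.100.240.2  path d0:H1→d1:-→d2:-→d3:-→d4:-→d5:-→d6:-→d7:-→d8:-→d9:-→d10:-→d11:H1→d12:-→d13:-→d14:-→d15:-→d16:-→d17:-→d18:-→d19:-→d20:-→d21:-→d22:-→d23:-→d24:H5  best=H5
  + 192.0.0.0/8 (H1) depth=8
  + 192.96.0.0/12 (H4) depth=12
  + 192.96.0.0/12 (H4) depth=12
  ? 43.242.185.2  path d0:H1→d1:-→d2:-→d3:-  best=H1
  ? 77.58.163.244  path d0:H1→d1:-  best=H1
  ? 61.231.193.127  path d0:H1→d1:-→d2:-→d3:-→d4:-→d5:-→d6:-→d7:-→d8:-→d9:-→d10:-→d11:-→d12:-→d13:-→d14:-→d15:-→d16:-→d17:-→d18:-→d19:-→d20:-→d21:-→d22:-→d23:-→d24:H3  best=H3
  + 61.0.0.0/8 (H4) depth=8
  ? 192.96.0.114  path d0:H1→d1:-→d2:-→d3:-→d4:-→d5:-→d6:-→d7:-→d8:H1→d9:-→d10:-→d11:H1→d12:H4→d13:-  best=H4
  ? 192.96.3.174  path d0:H1→d1:-→d2:-→d3:-→d4:-→d5:-→d6:-→d7:-→d8:H1→d9:-→d10:-→d11:H1→d12:H4→d13:-  best=H4
  + 192.96.0.0/13 (H3) depth=13
  - 192.96.0.0/13 clear@13
  ? 192.38.34.6  path d0:H1→d1:-→d2:-→d3:-→d4:-→d5:-→d6:-→d7:-→d8:H1→d9:-  best=H1
  - 61.0.0.0/8 clear@8
  ? 192.100.240.9  path d0:H1→d1:-→d2:-→d3:-→d4:-→d5:-→d6:-→d7:-→d8:H1→d9:-→d10:-→d11:H1→d12:H4→d13:-→d14:-→d15:-→d16:-→d17:-→d18:-→d19:-→d20:-→d21:-→d22:-→d23:-→d24:H5  best=H5
  + 61.231.193.192/28 (H5) depth=28

== LOOKUPS ==
["H5","H1","H1","H3","H4","H4","H1","H5"]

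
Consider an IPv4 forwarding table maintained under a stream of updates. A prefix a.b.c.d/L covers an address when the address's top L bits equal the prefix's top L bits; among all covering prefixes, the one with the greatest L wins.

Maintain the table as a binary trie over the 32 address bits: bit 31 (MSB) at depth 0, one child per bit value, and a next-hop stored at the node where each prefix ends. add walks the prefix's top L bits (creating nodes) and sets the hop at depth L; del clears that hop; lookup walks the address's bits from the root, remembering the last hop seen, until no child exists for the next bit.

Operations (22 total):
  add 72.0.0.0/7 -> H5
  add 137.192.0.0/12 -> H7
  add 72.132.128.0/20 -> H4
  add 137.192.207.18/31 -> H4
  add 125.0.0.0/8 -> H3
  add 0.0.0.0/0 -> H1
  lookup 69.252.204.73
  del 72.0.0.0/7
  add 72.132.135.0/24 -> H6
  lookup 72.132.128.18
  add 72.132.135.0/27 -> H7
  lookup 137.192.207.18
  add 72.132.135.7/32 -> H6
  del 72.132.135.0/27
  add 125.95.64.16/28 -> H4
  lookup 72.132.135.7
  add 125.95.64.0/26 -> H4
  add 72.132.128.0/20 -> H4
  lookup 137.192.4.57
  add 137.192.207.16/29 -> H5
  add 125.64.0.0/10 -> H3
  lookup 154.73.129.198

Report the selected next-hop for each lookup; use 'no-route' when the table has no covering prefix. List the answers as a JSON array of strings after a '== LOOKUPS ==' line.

Trace:
  + 72.0.0.0/7 (H5) depth=7
  + 137.192.0.0/12 (H7) depth=12
  + 72.132.128.0/20 (H4) depth=20
  + 137.192.207.18/31 (H4) depth=31
  + 125.0.0.0/8 (H3) depth=8
  + 0.0.0.0/0 (H1) depth=0
  Q 69.252.204.73: descend 0100 ; hops seen [H1] ; pick H1
  del 72.0.0.0/7 (clear depth 7)
  + 72.132.135.0/24 (H6) depth=24
  Q 72.132.128.18: descend 010010001000010010000 ; hops seen [H1,H4] ; pick H4
  + 72.132.135.0/27 (H7) depth=27
  Q 137.192.207.18: descend 1000100111000000110011110001001 ; hops seen [H1,H7,H4] ; pick H4
  + 72.132.135.7/32 (H6) depth=32
  del 72.132.135.0/27 (clear depth 27)
  + 125.95.64.16/28 (H4) depth=28
  Q 72.132.135.7: descend 01001000100001001000011100000111 ; hops seen [H1,H4,H6,H6] ; pick H6
  + 125.95.64.0/26 (H4) depth=26
  + 72.132.128.0/20 (H4) depth=20
  Q 137.192.4.57: descend 1000100111000000 ; hops seen [H1,H7] ; pick H7
  + 137.192.207.16/29 (H5) depth=29
  + 125.64.0.0/10 (H3) depth=10
  Q 154.73.129.198: descend 100 ; hops seen [H1] ; pick H1

== LOOKUPS ==
["H1","H4","H4","H6","H7","H1"]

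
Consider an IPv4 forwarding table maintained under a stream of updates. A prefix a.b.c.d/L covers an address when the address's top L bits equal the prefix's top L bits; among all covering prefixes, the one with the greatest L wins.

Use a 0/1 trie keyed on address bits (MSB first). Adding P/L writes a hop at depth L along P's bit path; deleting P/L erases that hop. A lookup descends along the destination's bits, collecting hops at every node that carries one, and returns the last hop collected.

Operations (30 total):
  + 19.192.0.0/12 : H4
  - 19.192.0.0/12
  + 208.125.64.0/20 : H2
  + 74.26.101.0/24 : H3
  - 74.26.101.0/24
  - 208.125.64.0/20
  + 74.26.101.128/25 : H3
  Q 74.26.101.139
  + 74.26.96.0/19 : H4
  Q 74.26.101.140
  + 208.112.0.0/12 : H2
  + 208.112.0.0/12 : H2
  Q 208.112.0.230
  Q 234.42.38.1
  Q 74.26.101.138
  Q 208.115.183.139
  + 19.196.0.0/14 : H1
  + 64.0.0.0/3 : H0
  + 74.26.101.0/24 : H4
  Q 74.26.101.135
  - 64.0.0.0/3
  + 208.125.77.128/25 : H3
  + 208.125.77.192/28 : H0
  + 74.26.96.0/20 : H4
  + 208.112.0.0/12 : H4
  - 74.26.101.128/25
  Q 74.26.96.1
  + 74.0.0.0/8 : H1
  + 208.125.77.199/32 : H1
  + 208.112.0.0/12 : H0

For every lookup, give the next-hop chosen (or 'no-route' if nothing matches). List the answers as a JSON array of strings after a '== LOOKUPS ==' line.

Trace:
  add 19.192.0.0/12 -> H4 at depth 12
  del 19.192.0.0/12 (clear depth 12)
  add 208.125.64.0/20 -> H2 at depth 20
  add 74.26.101.0/24 -> H3 at depth 24
  del 74.26.101.0/24 (clear depth 24)
  del 208.125.64.0/20 (clear depth 20)
  add 74.26.101.128/25 -> H3 at depth 25
  Q 74.26.101.139: descend 0100101000011010011001011 ; hops seen [H3] ; pick H3
  add 74.26.96.0/19 -> H4 at depth 19
  Q 74.26.101.140: descend 0100101000011010011001011 ; hops seen [H4,H3] ; pick H3
  add 208.112.0.0/12 -> H2 at depth 12
  add 208.112.0.0/12 -> H2 at depth 12
  Q 208.112.0.230: descend 110100000111 ; hops seen [H2] ; pick H2
  Q 234.42.38.1: descend 11 ; hops seen [∅] ; pick no-route
  Q 74.26.101.138: descend 0100101000011010011001011 ; hops seen [H4,H3] ; pick H3
  Q 208.115.183.139: descend 110100000111 ; hops seen [H2] ; pick H2
  add 19.196.0.0/14 -> H1 at depth 14
  add 64.0.0.0/3 -> H0 at depth 3
  add 74.26.101.0/24 -> H4 at depth 24
  Q 74.26.101.135: descend 0100101000011010011001011 ; hops seen [H0,H4,H4,H3] ; pick H3
  del 64.0.0.0/3 (clear depth 3)
  add 208.125.77.128/25 -> H3 at depth 25
  add 208.125.77.192/28 -> H0 at depth 28
  add 74.26.96.0/20 -> H4 at depth 20
  add 208.112.0.0/12 -> H4 at depth 12
  del 74.26.101.128/25 (clear depth 25)
  Q 74.26.96.1: descend 010010100001101001100 ; hops seen [H4,H4] ; pick H4
  add 74.0.0.0/8 -> H1 at depth 8
  add 208.125.77.199/32 -> H1 at depth 32
  add 208.112.0.0/12 -> H0 at depth 12

== LOOKUPS ==
["H3","H3","H2","no-route","H3","H2","H3","H4"]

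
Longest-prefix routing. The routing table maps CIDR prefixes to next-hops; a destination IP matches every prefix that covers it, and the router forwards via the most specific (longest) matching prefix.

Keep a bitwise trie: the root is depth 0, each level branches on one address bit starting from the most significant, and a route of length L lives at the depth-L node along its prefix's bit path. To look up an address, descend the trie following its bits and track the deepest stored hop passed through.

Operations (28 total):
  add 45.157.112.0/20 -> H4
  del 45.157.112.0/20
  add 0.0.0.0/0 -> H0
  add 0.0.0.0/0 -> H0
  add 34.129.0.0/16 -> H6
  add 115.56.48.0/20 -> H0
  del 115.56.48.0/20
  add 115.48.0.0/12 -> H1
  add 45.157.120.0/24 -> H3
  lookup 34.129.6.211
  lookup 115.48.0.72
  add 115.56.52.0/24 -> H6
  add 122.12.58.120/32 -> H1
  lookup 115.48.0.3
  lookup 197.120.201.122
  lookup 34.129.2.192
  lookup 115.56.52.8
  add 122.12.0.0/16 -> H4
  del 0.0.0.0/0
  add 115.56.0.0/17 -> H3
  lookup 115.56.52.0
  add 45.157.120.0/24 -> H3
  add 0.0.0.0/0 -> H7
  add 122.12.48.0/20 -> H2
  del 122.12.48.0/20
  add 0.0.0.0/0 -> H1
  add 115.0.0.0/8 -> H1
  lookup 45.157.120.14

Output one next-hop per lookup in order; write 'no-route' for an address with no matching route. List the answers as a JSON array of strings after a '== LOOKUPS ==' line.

Trace:
  + 45.157.112.0/20 (H4) depth=20
  - 45.157.112.0/20 clear@20
  + 0.0.0.0/0 (H0) depth=0
  + 0.0.0.0/0 (H0) depth=0
  + 34.129.0.0/16 (H6) depth=16
  + 115.56.48.0/20 (H0) depth=20
  - 115.56.48.0/20 clear@20
  + 115.48.0.0/12 (H1) depth=12
  + 45.157.120.0/24 (H3) depth=24
  Q 34.129.6.211: descend 0010001010000001 ; hops seen [H0,H6] ; pick H6
  Q 115.48.0.72: descend 011100110011 ; hops seen [H0,H1] ; pick H1
  + 115.56.52.0/24 (H6) depth=24
  + 122.12.58.120/32 (H1) depth=32
  Q 115.48.0.3: descend 011100110011 ; hops seen [H0,H1] ; pick H1
  Q 197.120.201.122: descend ε ; hops seen [H0] ; pick H0
  Q 34.129.2.192: descend 0010001010000001 ; hops seen [H0,H6] ; pick H6
  Q 115.56.52.8: descend 011100110011100000110100 ; hops seen [H0,H1,H6] ; pick H6
  + 122.12.0.0/16 (H4) depth=16
  - 0.0.0.0/0 clear@0
  + 115.56.0.0/17 (H3) depth=17
  Q 115.56.52.0: descend 011100110011100000110100 ; hops seen [H1,H3,H6] ; pick H6
  + 45.157.120.0/24 (H3) depth=24
  + 0.0.0.0/0 (H7) depth=0
  + 122.12.48.0/20 (H2) depth=20
  - 122.12.48.0/20 clear@20
  + 0.0.0.0/0 (H1) depth=0
  + 115.0.0.0/8 (H1) depth=8
  Q 45.157.120.14: descend 001011011001110101111000 ; hops seen [H1,H3] ; pick H3

== LOOKUPS ==
["H6","H1","H1","H0","H6","H6","H6","H3"]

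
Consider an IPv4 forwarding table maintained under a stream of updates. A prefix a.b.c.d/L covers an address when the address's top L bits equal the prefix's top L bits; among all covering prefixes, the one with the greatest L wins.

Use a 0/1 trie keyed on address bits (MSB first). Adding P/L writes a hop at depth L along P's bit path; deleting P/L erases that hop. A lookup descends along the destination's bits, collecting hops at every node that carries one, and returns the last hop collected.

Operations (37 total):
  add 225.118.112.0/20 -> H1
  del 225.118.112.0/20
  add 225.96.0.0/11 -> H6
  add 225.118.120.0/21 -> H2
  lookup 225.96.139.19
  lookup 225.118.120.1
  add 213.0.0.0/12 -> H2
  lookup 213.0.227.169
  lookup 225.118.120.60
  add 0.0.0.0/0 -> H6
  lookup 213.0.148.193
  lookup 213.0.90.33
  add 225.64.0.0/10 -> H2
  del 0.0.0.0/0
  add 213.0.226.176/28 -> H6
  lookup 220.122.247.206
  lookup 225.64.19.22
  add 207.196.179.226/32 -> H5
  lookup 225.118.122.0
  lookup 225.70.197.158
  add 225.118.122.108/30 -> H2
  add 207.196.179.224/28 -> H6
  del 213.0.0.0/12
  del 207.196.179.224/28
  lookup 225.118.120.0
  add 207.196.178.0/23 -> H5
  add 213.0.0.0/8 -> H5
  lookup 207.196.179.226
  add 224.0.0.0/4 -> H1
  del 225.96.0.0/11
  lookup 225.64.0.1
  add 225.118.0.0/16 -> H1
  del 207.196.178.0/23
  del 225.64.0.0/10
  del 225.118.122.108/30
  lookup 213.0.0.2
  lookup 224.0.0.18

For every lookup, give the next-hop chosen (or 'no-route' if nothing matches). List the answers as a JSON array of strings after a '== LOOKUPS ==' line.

Trace:
  + 225.118.112.0/20 (H1) depth=20
  del 225.118.112.0/20 (clear depth 20)
  + 225.96.0.0/11 (H6) depth=11
  + 225.118.120.0/21 (H2) depth=21
  lookup 225.96.139.19: bits 11100001011 walk d0:-→d1:-→d2:-→d3:-→d4:-→d5:-→d6:-→d7:-→d8:-→d9:-→d10:-→d11:H6 -> H6
  lookup 225.118.120.1: bits 111000010111011001111 walk d0:-→d1:-→d2:-→d3:-→d4:-→d5:-→d6:-→d7:-→d8:-→d9:-→d10:-→d11:H6→d12:-→d13:-→d14:-→d15:-→d16:-→d17:-→d18:-→d19:-→d20:-→d21:H2 -> H2
  + 213.0.0.0/12 (H2) depth=12
  lookup 213.0.227.169: bits 110101010000 walk d0:-→d1:-→d2:-→d3:-→d4:-→d5:-→d6:-→d7:-→d8:-→d9:-→d10:-→d11:-→d12:H2 -> H2
  lookup 225.118.120.60: bits 111000010111011001111 walk d0:-→d1:-→d2:-→d3:-→d4:-→d5:-→d6:-→d7:-→d8:-→d9:-→d10:-→d11:H6→d12:-→d13:-→d14:-→d15:-→d16:-→d17:-→d18:-→d19:-→d20:-→d21:H2 -> H2
  + 0.0.0.0/0 (H6) depth=0
  lookup 213.0.148.193: bits 110101010000 walk d0:H6→d1:-→d2:-→d3:-→d4:-→d5:-→d6:-→d7:-→d8:-→d9:-→d10:-→d11:-→d12:H2 -> H2
  lookup 213.0.90.33: bits 110101010000 walk d0:H6→d1:-→d2:-→d3:-→d4:-→d5:-→d6:-→d7:-→d8:-→d9:-→d10:-→d11:-→d12:H2 -> H2
  + 225.64.0.0/10 (H2) depth=10
  del 0.0.0.0/0 (clear depth 0)
  + 213.0.226.176/28 (H6) depth=28
  lookup 220.122.247.206: bits 1101 walk d0:-→d1:-→d2:-→d3:-→d4:- -> no-route
  lookup 225.64.19.22: bits 1110000101 walk d0:-→d1:-→d2:-→d3:-→d4:-→d5:-→d6:-→d7:-→d8:-→d9:-→d10:H2 -> H2
  + 207.196.179.226/32 (H5) depth=32
  lookup 225.118.122.0: bits 111000010111011001111 walk d0:-→d1:-→d2:-→d3:-→d4:-→d5:-→d6:-→d7:-→d8:-→d9:-→d10:H2→d11:H6→d12:-→d13:-→d14:-→d15:-→d16:-→d17:-→d18:-→d19:-→d20:-→d21:H2 -> H2
  lookup 225.70.197.158: bits 1110000101 walk d0:-→d1:-→d2:-→d3:-→d4:-→d5:-→d6:-→d7:-→d8:-→d9:-→d10:H2 -> H2
  + 225.118.122.108/30 (H2) depth=30
  + 207.196.179.224/28 (H6) depth=28
  del 213.0.0.0/12 (clear depth 12)
  del 207.196.179.224/28 (clear depth 28)
  lookup 225.118.120.0: bits 1110000101110110011110 walk d0:-→d1:-→d2:-→d3:-→d4:-→d5:-→d6:-→d7:-→d8:-→d9:-→d10:H2→d11:H6→d12:-→d13:-→d14:-→d15:-→d16:-→d17:-→d18:-→d19:-→d20:-→d21:H2→d22:- -> H2
  + 207.196.178.0/23 (H5) depth=23
  + 213.0.0.0/8 (H5) depth=8
  lookup 207.196.179.226: bits 11001111110001001011001111100010 walk d0:-→d1:-→d2:-→d3:-→d4:-→d5:-→d6:-→d7:-→d8:-→d9:-→d10:-→d11:-→d12:-→d13:-→d14:-→d15:-→d16:-→d17:-→d18:-→d19:-→d20:-→d21:-→d22:-→d23:H5→d24:-→d25:-→d26:-→d27:-→d28:-→d29:-→d30:-→d31:-→d32:H5 -> H5
  + 224.0.0.0/4 (H1) depth=4
  del 225.96.0.0/11 (clear depth 11)
  lookup 225.64.0.1: bits 1110000101 walk d0:-→d1:-→d2:-→d3:-→d4:H1→d5:-→d6:-→d7:-→d8:-→d9:-→d10:H2 -> H2
  + 225.118.0.0/16 (H1) depth=16
  del 207.196.178.0/23 (clear depth 23)
  del 225.64.0.0/10 (clear depth 10)
  del 225.118.122.108/30 (clear depth 30)
  lookup 213.0.0.2: bits 1101010100000000 walk d0:-→d1:-→d2:-→d3:-→d4:-→d5:-→d6:-→d7:-→d8:H5→d9:-→d10:-→d11:-→d12:-→d13:-→d14:-→d15:-→d16:- -> H5
  lookup 224.0.0.18: bits 1110000 walk d0:-→d1:-→d2:-→d3:-→d4:H1→d5:-→d6:-→d7:- -> H1

== LOOKUPS ==
["H6","H2","H2","H2","H2","H2","no-route","H2","H2","H2","H2","H5","H2","H5","H1"]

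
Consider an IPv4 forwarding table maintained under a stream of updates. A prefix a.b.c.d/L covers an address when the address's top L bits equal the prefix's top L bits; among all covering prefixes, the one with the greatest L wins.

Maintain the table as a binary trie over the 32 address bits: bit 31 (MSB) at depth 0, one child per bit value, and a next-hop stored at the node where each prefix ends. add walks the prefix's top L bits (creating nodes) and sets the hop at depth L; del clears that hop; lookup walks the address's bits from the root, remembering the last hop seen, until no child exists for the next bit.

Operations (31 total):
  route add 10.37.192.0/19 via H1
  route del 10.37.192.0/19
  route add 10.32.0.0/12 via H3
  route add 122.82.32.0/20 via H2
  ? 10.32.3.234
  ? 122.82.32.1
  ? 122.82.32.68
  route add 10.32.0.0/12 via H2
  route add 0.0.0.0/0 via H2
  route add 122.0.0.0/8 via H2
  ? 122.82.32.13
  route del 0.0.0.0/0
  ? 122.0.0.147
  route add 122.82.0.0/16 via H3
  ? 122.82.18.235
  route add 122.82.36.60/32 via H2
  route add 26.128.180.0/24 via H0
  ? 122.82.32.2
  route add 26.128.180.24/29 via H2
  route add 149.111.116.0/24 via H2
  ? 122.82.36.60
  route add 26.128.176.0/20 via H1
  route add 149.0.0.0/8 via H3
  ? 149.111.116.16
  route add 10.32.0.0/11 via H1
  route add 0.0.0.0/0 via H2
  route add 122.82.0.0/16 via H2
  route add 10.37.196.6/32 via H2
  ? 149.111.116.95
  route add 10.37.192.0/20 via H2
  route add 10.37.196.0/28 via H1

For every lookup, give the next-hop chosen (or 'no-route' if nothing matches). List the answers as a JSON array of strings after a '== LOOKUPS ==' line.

Trace:
  add 10.37.192.0/19 -> H1 at depth 19
  del 10.37.192.0/19 (clear depth 19)
  add 10.32.0.0/12 -> H3 at depth 12
  add 122.82.32.0/20 -> H2 at depth 20
  ? 10.32.3.234  path d0:-→d1:-→d2:-→d3:-→d4:-→d5:-→d6:-→d7:-→d8:-→d9:-→d10:-→d11:-→d12:H3→d13:-  best=H3
  ? 122.82.32.1  path d0:-→d1:-→d2:-→d3:-→d4:-→d5:-→d6:-→d7:-→d8:-→d9:-→d10:-→d11:-→d12:-→d13:-→d14:-→d15:-→d16:-→d17:-→d18:-→d19:-→d20:H2  best=H2
  ? 122.82.32.68  path d0:-→d1:-→d2:-→d3:-→d4:-→d5:-→d6:-→d7:-→d8:-→d9:-→d10:-→d11:-→d12:-→d13:-→d14:-→d15:-→d16:-→d17:-→d18:-→d19:-→d20:H2  best=H2
  add 10.32.0.0/12 -> H2 at depth 12
  add 0.0.0.0/0 -> H2 at depth 0
  add 122.0.0.0/8 -> H2 at depth 8
  ? 122.82.32.13  path d0:H2→d1:-→d2:-→d3:-→d4:-→d5:-→d6:-→d7:-→d8:H2→d9:-→d10:-→d11:-→d12:-→d13:-→d14:-→d15:-→d16:-→d17:-→d18:-→d19:-→d20:H2  best=H2
  del 0.0.0.0/0 (clear depth 0)
  ? 122.0.0.147  path d0:-→d1:-→d2:-→d3:-→d4:-→d5:-→d6:-→d7:-→d8:H2→d9:-  best=H2
  add 122.82.0.0/16 -> H3 at depth 16
  ? 122.82.18.235  path d0:-→d1:-→d2:-→d3:-→d4:-→d5:-→d6:-→d7:-→d8:H2→d9:-→d10:-→d11:-→d12:-→d13:-→d14:-→d15:-→d16:H3→d17:-→d18:-  best=H3
  add 122.82.36.60/32 -> H2 at depth 32
  add 26.128.180.0/24 -> H0 at depth 24
  ? 122.82.32.2  path d0:-→d1:-→d2:-→d3:-→d4:-→d5:-→d6:-→d7:-→d8:H2→d9:-→d10:-→d11:-→d12:-→d13:-→d14:-→d15:-→d16:H3→d17:-→d18:-→d19:-→d20:H2→d21:-  best=H2
  add 26.128.180.24/29 -> H2 at depth 29
  add 149.111.116.0/24 -> H2 at depth 24
  ? 122.82.36.60  path d0:-→d1:-→d2:-→d3:-→d4:-→d5:-→d6:-→d7:-→d8:H2→d9:-→d10:-→d11:-→d12:-→d13:-→d14:-→d15:-→d16:H3→d17:-→d18:-→d19:-→d20:H2→d21:-→d22:-→d23:-→d24:-→d25:-→d26:-→d27:-→d28:-→d29:-→d30:-→d31:-→d32:H2  best=H2
  add 26.128.176.0/20 -> H1 at depth 20
  add 149.0.0.0/8 -> H3 at depth 8
  ? 149.111.116.16  path d0:-→d1:-→d2:-→d3:-→d4:-→d5:-→d6:-→d7:-→d8:H3→d9:-→d10:-→d11:-→d12:-→d13:-→d14:-→d15:-→d16:-→d17:-→d18:-→d19:-→d20:-→d21:-→d22:-→d23:-→d24:H2  best=H2
  add 10.32.0.0/11 -> H1 at depth 11
  add 0.0.0.0/0 -> H2 at depth 0
  add 122.82.0.0/16 -> H2 at depth 16
  add 10.37.196.6/32 -> H2 at depth 32
  ? 149.111.116.95  path d0:H2→d1:-→d2:-→d3:-→d4:-→d5:-→d6:-→d7:-→d8:H3→d9:-→d10:-→d11:-→d12:-→d13:-→d14:-→d15:-→d16:-→d17:-→d18:-→d19:-→d20:-→d21:-→d22:-→d23:-→d24:H2  best=H2
  add 10.37.192.0/20 -> H2 at depth 20
  add 10.37.196.0/28 -> H1 at depth 28

== LOOKUPS ==
["H3","H2","H2","H2","H2","H3","H2","H2","H2","H2"]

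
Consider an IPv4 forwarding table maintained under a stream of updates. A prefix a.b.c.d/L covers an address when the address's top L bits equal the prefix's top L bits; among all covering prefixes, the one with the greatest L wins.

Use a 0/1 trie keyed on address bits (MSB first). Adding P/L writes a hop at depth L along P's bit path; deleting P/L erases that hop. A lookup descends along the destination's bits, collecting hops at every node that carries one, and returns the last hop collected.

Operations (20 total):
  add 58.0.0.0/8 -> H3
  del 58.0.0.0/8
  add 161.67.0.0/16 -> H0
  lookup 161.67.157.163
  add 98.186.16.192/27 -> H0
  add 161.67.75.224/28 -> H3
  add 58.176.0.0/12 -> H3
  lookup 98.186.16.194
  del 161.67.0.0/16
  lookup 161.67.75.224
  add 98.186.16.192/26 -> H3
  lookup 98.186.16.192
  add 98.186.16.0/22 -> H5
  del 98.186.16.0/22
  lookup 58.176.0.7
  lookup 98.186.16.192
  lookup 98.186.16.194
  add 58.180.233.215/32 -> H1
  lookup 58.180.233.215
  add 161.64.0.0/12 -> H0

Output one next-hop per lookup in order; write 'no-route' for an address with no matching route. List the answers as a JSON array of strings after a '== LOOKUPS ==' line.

Apply in order:
  add 58.0.0.0/8 -> H3 at depth 8
  del 58.0.0.0/8 (clear depth 8)
  add 161.67.0.0/16 -> H0 at depth 16
  Q 161.67.157.163: descend 1010000101000011 ; hops seen [H0] ; pick H0
  add 98.186.16.192/27 -> H0 at depth 27
  add 161.67.75.224/28 -> H3 at depth 28
  add 58.176.0.0/12 -> H3 at depth 12
  Q 98.186.16.194: descend 011000101011101000010000110 ; hops seen [H0] ; pick H0
  del 161.67.0.0/16 (clear depth 16)
  Q 161.67.75.224: descend 1010000101000011010010111110 ; hops seen [H3] ; pick H3
  add 98.186.16.192/26 -> H3 at depth 26
  Q 98.186.16.192: descend 011000101011101000010000110 ; hops seen [H3,H0] ; pick H0
  add 98.186.16.0/22 -> H5 at depth 22
  del 98.186.16.0/22 (clear depth 22)
  Q 58.176.0.7: descend 001110101011 ; hops seen [H3] ; pick H3
  Q 98.186.16.192: descend 011000101011101000010000110 ; hops seen [H3,H0] ; pick H0
  Q 98.186.16.194: descend 011000101011101000010000110 ; hops seen [H3,H0] ; pick H0
  add 58.180.233.215/32 -> H1 at depth 32
  Q 58.180.233.215: descend 00111010101101001110100111010111 ; hops seen [H3,H1] ; pick H1
  add 161.64.0.0/12 -> H0 at depth 12

== LOOKUPS ==
["H0","H0","H3","H0","H3","H0","H0","H1"]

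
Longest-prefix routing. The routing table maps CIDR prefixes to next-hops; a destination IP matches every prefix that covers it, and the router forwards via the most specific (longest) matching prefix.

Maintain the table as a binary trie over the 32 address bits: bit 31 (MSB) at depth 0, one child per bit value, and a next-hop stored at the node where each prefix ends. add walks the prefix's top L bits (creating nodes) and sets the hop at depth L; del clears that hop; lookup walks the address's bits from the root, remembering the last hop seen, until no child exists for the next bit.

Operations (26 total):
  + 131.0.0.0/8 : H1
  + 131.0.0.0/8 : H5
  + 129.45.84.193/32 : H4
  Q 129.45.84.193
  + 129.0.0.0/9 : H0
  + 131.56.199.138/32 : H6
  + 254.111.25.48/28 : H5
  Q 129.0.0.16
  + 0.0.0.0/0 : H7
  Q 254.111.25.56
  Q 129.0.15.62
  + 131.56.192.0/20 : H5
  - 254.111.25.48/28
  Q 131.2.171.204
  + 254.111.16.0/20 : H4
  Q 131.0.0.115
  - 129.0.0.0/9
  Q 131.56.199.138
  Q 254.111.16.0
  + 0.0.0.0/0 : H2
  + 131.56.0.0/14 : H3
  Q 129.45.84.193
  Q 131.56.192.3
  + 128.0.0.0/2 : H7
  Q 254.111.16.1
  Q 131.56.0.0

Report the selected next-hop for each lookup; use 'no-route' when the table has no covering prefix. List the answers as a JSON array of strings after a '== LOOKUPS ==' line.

Process each operation:
  + 131.0.0.0/8 (H1) depth=8
  + 131.0.0.0/8 (H5) depth=8
  + 129.45.84.193/32 (H4) depth=32
  lookup 129.45.84.193: bits 10000001001011010101010011000001 walk d0:-→d1:-→d2:-→d3:-→d4:-→d5:-→d6:-→d7:-→d8:-→d9:-→d10:-→d11:-→d12:-→d13:-→d14:-→d15:-→d16:-→d17:-→d18:-→d19:-→d20:-→d21:-→d22:-→d23:-→d24:-→d25:-→d26:-→d27:-→d28:-→d29:-→d30:-→d31:-→d32:H4 -> H4
  + 129.0.0.0/9 (H0) depth=9
  + 131.56.199.138/32 (H6) depth=32
  + 254.111.25.48/28 (H5) depth=28
  lookup 129.0.0.16: bits 1000000100 walk d0:-→d1:-→d2:-→d3:-→d4:-→d5:-→d6:-→d7:-→d8:-→d9:H0→d10:- -> H0
  + 0.0.0.0/0 (H7) depth=0
  lookup 254.111.25.56: bits 1111111001101111000110010011 walk d0:H7→d1:-→d2:-→d3:-→d4:-→d5:-→d6:-→d7:-→d8:-→d9:-→d10:-→d11:-→d12:-→d13:-→d14:-→d15:-→d16:-→d17:-→d18:-→d19:-→d20:-→d21:-→d22:-→d23:-→d24:-→d25:-→d26:-→d27:-→d28:H5 -> H5
  lookup 129.0.15.62: bits 1000000100 walk d0:H7→d1:-→d2:-→d3:-→d4:-→d5:-→d6:-→d7:-→d8:-→d9:H0→d10:- -> H0
  + 131.56.192.0/20 (H5) depth=20
  del 254.111.25.48/28 (clear depth 28)
  lookup 131.2.171.204: bits 1000001100 walk d0:H7→d1:-→d2:-→d3:-→d4:-→d5:-→d6:-→d7:-→d8:H5→d9:-→d10:- -> H5
  + 254.111.16.0/20 (H4) depth=20
  lookup 131.0.0.115: bits 1000001100 walk d0:H7→d1:-→d2:-→d3:-→d4:-→d5:-→d6:-→d7:-→d8:H5→d9:-→d10:- -> H5
  del 129.0.0.0/9 (clear depth 9)
  lookup 131.56.199.138: bits 10000011001110001100011110001010 walk d0:H7→d1:-→d2:-→d3:-→d4:-→d5:-→d6:-→d7:-→d8:H5→d9:-→d10:-→d11:-→d12:-→d13:-→d14:-→d15:-→d16:-→d17:-→d18:-→d19:-→d20:H5→d21:-→d22:-→d23:-→d24:-→d25:-→d26:-→d27:-→d28:-→d29:-→d30:-→d31:-→d32:H6 -> H6
  lookup 254.111.16.0: bits 11111110011011110001 walk d0:H7→d1:-→d2:-→d3:-→d4:-→d5:-→d6:-→d7:-→d8:-→d9:-→d10:-→d11:-→d12:-→d13:-→d14:-→d15:-→d16:-→d17:-→d18:-→d19:-→d20:H4 -> H4
  + 0.0.0.0/0 (H2) depth=0
  + 131.56.0.0/14 (H3) depth=14
  lookup 129.45.84.193: bits 10000001001011010101010011000001 walk d0:H2→d1:-→d2:-→d3:-→d4:-→d5:-→d6:-→d7:-→d8:-→d9:-→d10:-→d11:-→d12:-→d13:-→d14:-→d15:-→d16:-→d17:-→d18:-→d19:-→d20:-→d21:-→d22:-→d23:-→d24:-→d25:-→d26:-→d27:-→d28:-→d29:-→d30:-→d31:-→d32:H4 -> H4
  lookup 131.56.192.3: bits 100000110011100011000 walk d0:H2→d1:-→d2:-→d3:-→d4:-→d5:-→d6:-→d7:-→d8:H5→d9:-→d10:-→d11:-→d12:-→d13:-→d14:H3→d15:-→d16:-→d17:-→d18:-→d19:-→d20:H5→d21:- -> H5
  + 128.0.0.0/2 (H7) depth=2
  lookup 254.111.16.1: bits 11111110011011110001 walk d0:H2→d1:-→d2:-→d3:-→d4:-→d5:-→d6:-→d7:-→d8:-→d9:-→d10:-→d11:-→d12:-→d13:-→d14:-→d15:-→d16:-→d17:-→d18:-→d19:-→d20:H4 -> H4
  lookup 131.56.0.0: bits 1000001100111000 walk d0:H2→d1:-→d2:H7→d3:-→d4:-→d5:-→d6:-→d7:-→d8:H5→d9:-→d10:-→d11:-→d12:-→d13:-→d14:H3→d15:-→d16:- -> H3

== LOOKUPS ==
["H4","H0","H5","H0","H5","H5","H6","H4","H4","H5","H4","H3"]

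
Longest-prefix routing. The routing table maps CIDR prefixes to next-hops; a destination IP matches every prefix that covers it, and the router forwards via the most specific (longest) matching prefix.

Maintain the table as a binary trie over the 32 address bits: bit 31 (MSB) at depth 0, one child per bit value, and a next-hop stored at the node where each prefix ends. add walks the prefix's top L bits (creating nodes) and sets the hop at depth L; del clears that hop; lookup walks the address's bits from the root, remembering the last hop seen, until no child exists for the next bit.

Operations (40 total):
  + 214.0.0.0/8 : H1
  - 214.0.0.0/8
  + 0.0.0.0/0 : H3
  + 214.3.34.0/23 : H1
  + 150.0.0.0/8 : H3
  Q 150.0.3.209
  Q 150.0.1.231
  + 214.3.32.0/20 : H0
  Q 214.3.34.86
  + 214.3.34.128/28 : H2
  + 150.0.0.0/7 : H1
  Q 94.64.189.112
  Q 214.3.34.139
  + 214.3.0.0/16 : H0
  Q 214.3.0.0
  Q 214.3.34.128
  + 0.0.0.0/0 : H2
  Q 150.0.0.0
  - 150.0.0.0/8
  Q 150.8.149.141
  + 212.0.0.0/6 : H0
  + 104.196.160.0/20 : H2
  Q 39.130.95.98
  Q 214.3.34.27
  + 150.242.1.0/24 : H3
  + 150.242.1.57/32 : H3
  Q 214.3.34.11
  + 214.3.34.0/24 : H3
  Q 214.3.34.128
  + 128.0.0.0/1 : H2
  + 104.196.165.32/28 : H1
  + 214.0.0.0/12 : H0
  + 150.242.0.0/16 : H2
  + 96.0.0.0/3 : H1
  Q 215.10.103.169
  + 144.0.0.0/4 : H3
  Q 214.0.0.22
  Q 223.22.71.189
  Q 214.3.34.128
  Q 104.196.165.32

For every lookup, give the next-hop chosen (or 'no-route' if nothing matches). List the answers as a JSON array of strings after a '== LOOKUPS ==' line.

Trace:
  add 214.0.0.0/8 -> H1 at depth 8
  del 214.0.0.0/8 (clear depth 8)
  add 0.0.0.0/0 -> H3 at depth 0
  add 214.3.34.0/23 -> H1 at depth 23
  add 150.0.0.0/8 -> H3 at depth 8
  lookup 150.0.3.209: bits 10010110 walk d0:H3→d1:-→d2:-→d3:-→d4:-→d5:-→d6:-→d7:-→d8:H3 -> H3
  lookup 150.0.1.231: bits 10010110 walk d0:H3→d1:-→d2:-→d3:-→d4:-→d5:-→d6:-→d7:-→d8:H3 -> H3
  add 214.3.32.0/20 -> H0 at depth 20
  lookup 214.3.34.86: bits 11010110000000110010001 walk d0:H3→d1:-→d2:-→d3:-→d4:-→d5:-→d6:-→d7:-→d8:-→d9:-→d10:-→d11:-→d12:-→d13:-→d14:-→d15:-→d16:-→d17:-→d18:-→d19:-→d20:H0→d21:-→d22:-→d23:H1 -> H1
  add 214.3.34.128/28 -> H2 at depth 28
  add 150.0.0.0/7 -> H1 at depth 7
  lookup 94.64.189.112: bits ε walk d0:H3 -> H3
  lookup 214.3.34.139: bits 1101011000000011001000101000 walk d0:H3→d1:-→d2:-→d3:-→d4:-→d5:-→d6:-→d7:-→d8:-→d9:-→d10:-→d11:-→d12:-→d13:-→d14:-→d15:-→d16:-→d17:-→d18:-→d19:-→d20:H0→d21:-→d22:-→d23:H1→d24:-→d25:-→d26:-→d27:-→d28:H2 -> H2
  add 214.3.0.0/16 -> H0 at depth 16
  lookup 214.3.0.0: bits 110101100000001100 walk d0:H3→d1:-→d2:-→d3:-→d4:-→d5:-→d6:-→d7:-→d8:-→d9:-→d10:-→d11:-→d12:-→d13:-→d14:-→d15:-→d16:H0→d17:-→d18:- -> H0
  lookup 214.3.34.128: bits 1101011000000011001000101000 walk d0:H3→d1:-→d2:-→d3:-→d4:-→d5:-→d6:-→d7:-→d8:-→d9:-→d10:-→d11:-→d12:-→d13:-→d14:-→d15:-→d16:H0→d17:-→d18:-→d19:-→d20:H0→d21:-→d22:-→d23:H1→d24:-→d25:-→d26:-→d27:-→d28:H2 -> H2
  add 0.0.0.0/0 -> H2 at depth 0
  lookup 150.0.0.0: bits 10010110 walk d0:H2→d1:-→d2:-→d3:-→d4:-→d5:-→d6:-→d7:H1→d8:H3 -> H3
  del 150.0.0.0/8 (clear depth 8)
  lookup 150.8.149.141: bits 10010110 walk d0:H2→d1:-→d2:-→d3:-→d4:-→d5:-→d6:-→d7:H1→d8:- -> H1
  add 212.0.0.0/6 -> H0 at depth 6
  add 104.196.160.0/20 -> H2 at depth 20
  lookup 39.130.95.98: bits 0 walk d0:H2→d1:- -> H2
  lookup 214.3.34.27: bits 110101100000001100100010 walk d0:H2→d1:-→d2:-→d3:-→d4:-→d5:-→d6:H0→d7:-→d8:-→d9:-→d10:-→d11:-→d12:-→d13:-→d14:-→d15:-→d16:H0→d17:-→d18:-→d19:-→d20:H0→d21:-→d22:-→d23:H1→d24:- -> H1
  add 150.242.1.0/24 -> H3 at depth 24
  add 150.242.1.57/32 -> H3 at depth 32
  lookup 214.3.34.11: bits 110101100000001100100010 walk d0:H2→d1:-→d2:-→d3:-→d4:-→d5:-→d6:H0→d7:-→d8:-→d9:-→d10:-→d11:-→d12:-→d13:-→d14:-→d15:-→d16:H0→d17:-→d18:-→d19:-→d20:H0→d21:-→d22:-→d23:H1→d24:- -> H1
  add 214.3.34.0/24 -> H3 at depth 24
  lookup 214.3.34.128: bits 1101011000000011001000101000 walk d0:H2→d1:-→d2:-→d3:-→d4:-→d5:-→d6:H0→d7:-→d8:-→d9:-→d10:-→d11:-→d12:-→d13:-→d14:-→d15:-→d16:H0→d17:-→d18:-→d19:-→d20:H0→d21:-→d22:-→d23:H1→d24:H3→d25:-→d26:-→d27:-→d28:H2 -> H2
  add 128.0.0.0/1 -> H2 at depth 1
  add 104.196.165.32/28 -> H1 at depth 28
  add 214.0.0.0/12 -> H0 at depth 12
  add 150.242.0.0/16 -> H2 at depth 16
  add 96.0.0.0/3 -> H1 at depth 3
  lookup 215.10.103.169: bits 1101011 walk d0:H2→d1:H2→d2:-→d3:-→d4:-→d5:-→d6:H0→d7:- -> H0
  add 144.0.0.0/4 -> H3 at depth 4
  lookup 214.0.0.22: bits 11010110000000 walk d0:H2→d1:H2→d2:-→d3:-→d4:-→d5:-→d6:H0→d7:-→d8:-→d9:-→d10:-→d11:-→d12:H0→d13:-→d14:- -> H0
  lookup 223.22.71.189: bits 1101 walk d0:H2→d1:H2→d2:-→d3:-→d4:- -> H2
  lookup 214.3.34.128: bits 1101011000000011001000101000 walk d0:H2→d1:H2→d2:-→d3:-→d4:-→d5:-→d6:H0→d7:-→d8:-→d9:-→d10:-→d11:-→d12:H0→d13:-→d14:-→d15:-→d16:H0→d17:-→d18:-→d19:-→d20:H0→d21:-→d22:-→d23:H1→d24:H3→d25:-→d26:-→d27:-→d28:H2 -> H2
  lookup 104.196.165.32: bits 0110100011000100101001010010 walk d0:H2→d1:-→d2:-→d3:H1→d4:-→d5:-→d6:-→d7:-→d8:-→d9:-→d10:-→d11:-→d12:-→d13:-→d14:-→d15:-→d16:-→d17:-→d18:-→d19:-→d20:H2→d21:-→d22:-→d23:-→d24:-→d25:-→d26:-→d27:-→d28:H1 -> H1

== LOOKUPS ==
["H3","H3","H1","H3","H2","H0","H2","H3","H1","H2","H1","H1","H2","H0","H0","H2","H2","H1"]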